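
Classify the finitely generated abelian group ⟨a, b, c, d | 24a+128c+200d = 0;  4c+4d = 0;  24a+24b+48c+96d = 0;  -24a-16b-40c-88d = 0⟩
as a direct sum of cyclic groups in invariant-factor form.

rank_ℚ(R)=4; free=4−4=0
SNF(R) diag = [4, 8, 24, 24] → torsion [4, 8, 24, 24]

Answer: M ≅ ℤ/4 ⊕ ℤ/8 ⊕ ℤ/24 ⊕ ℤ/24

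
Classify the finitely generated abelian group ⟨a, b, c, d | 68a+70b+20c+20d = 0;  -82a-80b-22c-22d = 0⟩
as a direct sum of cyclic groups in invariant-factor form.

Answer: M ≅ ℤ^2 ⊕ ℤ/2 ⊕ ℤ/6

Derivation:
rank_ℚ(R)=2; free=4−2=2
SNF(R) diag = [2, 6] → torsion [2, 6]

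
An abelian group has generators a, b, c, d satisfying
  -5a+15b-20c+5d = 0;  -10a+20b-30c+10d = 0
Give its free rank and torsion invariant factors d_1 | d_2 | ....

rank_ℚ(R)=2; free=4−2=2
SNF(R) diag = [5, 10] → torsion [5, 10]

Answer: M ≅ ℤ^2 ⊕ ℤ/5 ⊕ ℤ/10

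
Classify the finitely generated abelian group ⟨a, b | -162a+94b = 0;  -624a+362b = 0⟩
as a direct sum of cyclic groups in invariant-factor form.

Answer: M ≅ ℤ/2 ⊕ ℤ/6

Derivation:
rank_ℚ(R)=2; free=2−2=0
SNF(R) diag = [2, 6] → torsion [2, 6]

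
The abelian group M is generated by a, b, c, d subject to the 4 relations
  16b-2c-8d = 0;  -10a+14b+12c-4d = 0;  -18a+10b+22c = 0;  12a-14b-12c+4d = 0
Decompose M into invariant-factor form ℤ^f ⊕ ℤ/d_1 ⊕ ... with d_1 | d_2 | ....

rank_ℚ(R)=4; free=4−4=0
SNF(R) diag = [2, 2, 2, 4] → torsion [2, 2, 2, 4]

Answer: M ≅ ℤ/2 ⊕ ℤ/2 ⊕ ℤ/2 ⊕ ℤ/4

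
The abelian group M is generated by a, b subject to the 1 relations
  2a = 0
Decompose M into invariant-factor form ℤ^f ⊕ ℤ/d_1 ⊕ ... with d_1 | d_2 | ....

rank_ℚ(R)=1; free=2−1=1
SNF(R) diag = [2] → torsion [2]

Answer: M ≅ ℤ^1 ⊕ ℤ/2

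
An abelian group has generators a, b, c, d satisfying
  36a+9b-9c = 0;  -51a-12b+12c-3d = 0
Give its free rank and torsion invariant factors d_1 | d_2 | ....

rank_ℚ(R)=2; free=4−2=2
SNF(R) diag = [3, 9] → torsion [3, 9]

Answer: M ≅ ℤ^2 ⊕ ℤ/3 ⊕ ℤ/9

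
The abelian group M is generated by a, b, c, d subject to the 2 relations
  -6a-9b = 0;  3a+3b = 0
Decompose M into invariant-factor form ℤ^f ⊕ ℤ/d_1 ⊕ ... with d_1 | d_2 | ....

Answer: M ≅ ℤ^2 ⊕ ℤ/3 ⊕ ℤ/3

Derivation:
rank_ℚ(R)=2; free=4−2=2
SNF(R) diag = [3, 3] → torsion [3, 3]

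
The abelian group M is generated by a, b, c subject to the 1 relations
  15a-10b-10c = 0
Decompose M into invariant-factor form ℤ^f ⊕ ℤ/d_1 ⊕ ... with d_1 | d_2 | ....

Answer: M ≅ ℤ^2 ⊕ ℤ/5

Derivation:
rank_ℚ(R)=1; free=3−1=2
SNF(R) diag = [5] → torsion [5]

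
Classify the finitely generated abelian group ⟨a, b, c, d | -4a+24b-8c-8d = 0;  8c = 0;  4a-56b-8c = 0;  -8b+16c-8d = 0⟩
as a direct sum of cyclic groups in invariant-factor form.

Answer: M ≅ ℤ/4 ⊕ ℤ/8 ⊕ ℤ/8 ⊕ ℤ/24

Derivation:
rank_ℚ(R)=4; free=4−4=0
SNF(R) diag = [4, 8, 8, 24] → torsion [4, 8, 8, 24]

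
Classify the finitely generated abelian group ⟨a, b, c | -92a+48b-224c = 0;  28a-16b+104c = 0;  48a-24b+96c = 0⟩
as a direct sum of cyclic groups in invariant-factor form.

rank_ℚ(R)=3; free=3−3=0
SNF(R) diag = [4, 8, 24] → torsion [4, 8, 24]

Answer: M ≅ ℤ/4 ⊕ ℤ/8 ⊕ ℤ/24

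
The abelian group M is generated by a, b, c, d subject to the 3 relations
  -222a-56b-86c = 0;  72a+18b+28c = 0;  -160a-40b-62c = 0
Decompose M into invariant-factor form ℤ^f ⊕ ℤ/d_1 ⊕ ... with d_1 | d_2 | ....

rank_ℚ(R)=3; free=4−3=1
SNF(R) diag = [2, 2, 2] → torsion [2, 2, 2]

Answer: M ≅ ℤ^1 ⊕ ℤ/2 ⊕ ℤ/2 ⊕ ℤ/2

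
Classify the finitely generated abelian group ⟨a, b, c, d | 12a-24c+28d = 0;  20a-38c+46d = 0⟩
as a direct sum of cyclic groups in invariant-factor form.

Answer: M ≅ ℤ^2 ⊕ ℤ/2 ⊕ ℤ/4

Derivation:
rank_ℚ(R)=2; free=4−2=2
SNF(R) diag = [2, 4] → torsion [2, 4]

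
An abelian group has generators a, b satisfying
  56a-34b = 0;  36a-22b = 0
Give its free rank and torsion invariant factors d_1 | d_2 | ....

rank_ℚ(R)=2; free=2−2=0
SNF(R) diag = [2, 4] → torsion [2, 4]

Answer: M ≅ ℤ/2 ⊕ ℤ/4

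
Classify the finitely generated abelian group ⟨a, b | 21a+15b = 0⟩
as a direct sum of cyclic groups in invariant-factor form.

rank_ℚ(R)=1; free=2−1=1
SNF(R) diag = [3] → torsion [3]

Answer: M ≅ ℤ^1 ⊕ ℤ/3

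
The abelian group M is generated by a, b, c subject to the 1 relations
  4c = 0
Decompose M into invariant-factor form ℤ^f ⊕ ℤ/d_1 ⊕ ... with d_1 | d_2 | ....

Answer: M ≅ ℤ^2 ⊕ ℤ/4

Derivation:
rank_ℚ(R)=1; free=3−1=2
SNF(R) diag = [4] → torsion [4]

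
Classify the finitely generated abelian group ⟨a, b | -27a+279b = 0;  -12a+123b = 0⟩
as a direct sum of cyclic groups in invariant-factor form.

Answer: M ≅ ℤ/3 ⊕ ℤ/9

Derivation:
rank_ℚ(R)=2; free=2−2=0
SNF(R) diag = [3, 9] → torsion [3, 9]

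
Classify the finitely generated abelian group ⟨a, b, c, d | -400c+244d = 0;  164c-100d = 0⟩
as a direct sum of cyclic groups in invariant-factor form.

rank_ℚ(R)=2; free=4−2=2
SNF(R) diag = [4, 4] → torsion [4, 4]

Answer: M ≅ ℤ^2 ⊕ ℤ/4 ⊕ ℤ/4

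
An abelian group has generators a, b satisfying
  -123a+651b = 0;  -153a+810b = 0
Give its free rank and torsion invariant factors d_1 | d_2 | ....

rank_ℚ(R)=2; free=2−2=0
SNF(R) diag = [3, 9] → torsion [3, 9]

Answer: M ≅ ℤ/3 ⊕ ℤ/9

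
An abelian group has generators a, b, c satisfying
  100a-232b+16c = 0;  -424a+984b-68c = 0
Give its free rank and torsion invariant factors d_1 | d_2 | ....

Answer: M ≅ ℤ^1 ⊕ ℤ/4 ⊕ ℤ/4

Derivation:
rank_ℚ(R)=2; free=3−2=1
SNF(R) diag = [4, 4] → torsion [4, 4]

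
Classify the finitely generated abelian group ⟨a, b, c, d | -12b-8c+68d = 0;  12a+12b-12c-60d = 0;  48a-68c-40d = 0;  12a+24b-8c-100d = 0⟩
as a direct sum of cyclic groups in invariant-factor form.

rank_ℚ(R)=4; free=4−4=0
SNF(R) diag = [4, 12, 12, 12] → torsion [4, 12, 12, 12]

Answer: M ≅ ℤ/4 ⊕ ℤ/12 ⊕ ℤ/12 ⊕ ℤ/12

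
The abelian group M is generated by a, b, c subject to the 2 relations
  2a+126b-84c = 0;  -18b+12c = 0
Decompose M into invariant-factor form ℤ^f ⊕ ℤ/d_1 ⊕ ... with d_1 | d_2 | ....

rank_ℚ(R)=2; free=3−2=1
SNF(R) diag = [2, 6] → torsion [2, 6]

Answer: M ≅ ℤ^1 ⊕ ℤ/2 ⊕ ℤ/6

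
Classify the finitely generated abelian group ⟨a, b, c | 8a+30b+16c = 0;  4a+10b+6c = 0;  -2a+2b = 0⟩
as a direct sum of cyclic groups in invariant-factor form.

rank_ℚ(R)=3; free=3−3=0
SNF(R) diag = [2, 2, 2] → torsion [2, 2, 2]

Answer: M ≅ ℤ/2 ⊕ ℤ/2 ⊕ ℤ/2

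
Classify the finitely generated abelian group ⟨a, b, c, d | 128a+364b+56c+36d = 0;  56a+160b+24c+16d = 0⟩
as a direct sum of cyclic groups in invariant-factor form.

Answer: M ≅ ℤ^2 ⊕ ℤ/4 ⊕ ℤ/8

Derivation:
rank_ℚ(R)=2; free=4−2=2
SNF(R) diag = [4, 8] → torsion [4, 8]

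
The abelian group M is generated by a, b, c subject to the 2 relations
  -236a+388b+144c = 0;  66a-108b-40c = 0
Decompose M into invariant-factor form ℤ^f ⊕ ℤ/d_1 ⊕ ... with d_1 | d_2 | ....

Answer: M ≅ ℤ^1 ⊕ ℤ/2 ⊕ ℤ/4

Derivation:
rank_ℚ(R)=2; free=3−2=1
SNF(R) diag = [2, 4] → torsion [2, 4]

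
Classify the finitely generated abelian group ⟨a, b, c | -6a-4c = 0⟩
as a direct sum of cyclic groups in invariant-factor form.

rank_ℚ(R)=1; free=3−1=2
SNF(R) diag = [2] → torsion [2]

Answer: M ≅ ℤ^2 ⊕ ℤ/2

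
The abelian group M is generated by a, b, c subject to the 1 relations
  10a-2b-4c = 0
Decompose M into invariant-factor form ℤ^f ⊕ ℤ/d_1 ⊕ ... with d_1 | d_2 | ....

rank_ℚ(R)=1; free=3−1=2
SNF(R) diag = [2] → torsion [2]

Answer: M ≅ ℤ^2 ⊕ ℤ/2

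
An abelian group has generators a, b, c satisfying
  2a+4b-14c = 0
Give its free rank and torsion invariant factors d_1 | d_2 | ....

rank_ℚ(R)=1; free=3−1=2
SNF(R) diag = [2] → torsion [2]

Answer: M ≅ ℤ^2 ⊕ ℤ/2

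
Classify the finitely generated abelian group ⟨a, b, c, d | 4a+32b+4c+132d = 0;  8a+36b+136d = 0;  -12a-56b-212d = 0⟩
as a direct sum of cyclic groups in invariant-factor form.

rank_ℚ(R)=3; free=4−3=1
SNF(R) diag = [4, 4, 4] → torsion [4, 4, 4]

Answer: M ≅ ℤ^1 ⊕ ℤ/4 ⊕ ℤ/4 ⊕ ℤ/4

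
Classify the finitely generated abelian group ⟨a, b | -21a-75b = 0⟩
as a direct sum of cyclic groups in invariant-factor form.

Answer: M ≅ ℤ^1 ⊕ ℤ/3

Derivation:
rank_ℚ(R)=1; free=2−1=1
SNF(R) diag = [3] → torsion [3]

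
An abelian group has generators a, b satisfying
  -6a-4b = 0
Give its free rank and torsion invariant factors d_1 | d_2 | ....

rank_ℚ(R)=1; free=2−1=1
SNF(R) diag = [2] → torsion [2]

Answer: M ≅ ℤ^1 ⊕ ℤ/2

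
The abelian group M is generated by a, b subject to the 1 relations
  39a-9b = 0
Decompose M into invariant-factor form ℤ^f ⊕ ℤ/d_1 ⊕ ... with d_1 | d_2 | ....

Answer: M ≅ ℤ^1 ⊕ ℤ/3

Derivation:
rank_ℚ(R)=1; free=2−1=1
SNF(R) diag = [3] → torsion [3]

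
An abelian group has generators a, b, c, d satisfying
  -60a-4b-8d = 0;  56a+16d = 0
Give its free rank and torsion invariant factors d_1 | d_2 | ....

rank_ℚ(R)=2; free=4−2=2
SNF(R) diag = [4, 8] → torsion [4, 8]

Answer: M ≅ ℤ^2 ⊕ ℤ/4 ⊕ ℤ/8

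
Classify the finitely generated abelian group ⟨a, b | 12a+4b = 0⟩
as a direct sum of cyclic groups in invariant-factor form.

Answer: M ≅ ℤ^1 ⊕ ℤ/4

Derivation:
rank_ℚ(R)=1; free=2−1=1
SNF(R) diag = [4] → torsion [4]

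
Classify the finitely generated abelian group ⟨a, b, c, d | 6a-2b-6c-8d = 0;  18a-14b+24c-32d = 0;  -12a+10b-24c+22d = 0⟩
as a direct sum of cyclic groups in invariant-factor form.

rank_ℚ(R)=3; free=4−3=1
SNF(R) diag = [2, 6, 18] → torsion [2, 6, 18]

Answer: M ≅ ℤ^1 ⊕ ℤ/2 ⊕ ℤ/6 ⊕ ℤ/18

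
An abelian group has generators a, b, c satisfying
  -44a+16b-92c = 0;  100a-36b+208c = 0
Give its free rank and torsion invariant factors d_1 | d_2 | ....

Answer: M ≅ ℤ^1 ⊕ ℤ/4 ⊕ ℤ/4

Derivation:
rank_ℚ(R)=2; free=3−2=1
SNF(R) diag = [4, 4] → torsion [4, 4]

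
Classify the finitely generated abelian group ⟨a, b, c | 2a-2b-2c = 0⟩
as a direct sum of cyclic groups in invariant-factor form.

Answer: M ≅ ℤ^2 ⊕ ℤ/2

Derivation:
rank_ℚ(R)=1; free=3−1=2
SNF(R) diag = [2] → torsion [2]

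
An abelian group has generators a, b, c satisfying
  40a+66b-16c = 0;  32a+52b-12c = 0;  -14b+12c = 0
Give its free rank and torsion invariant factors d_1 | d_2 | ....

Answer: M ≅ ℤ/2 ⊕ ℤ/4 ⊕ ℤ/8

Derivation:
rank_ℚ(R)=3; free=3−3=0
SNF(R) diag = [2, 4, 8] → torsion [2, 4, 8]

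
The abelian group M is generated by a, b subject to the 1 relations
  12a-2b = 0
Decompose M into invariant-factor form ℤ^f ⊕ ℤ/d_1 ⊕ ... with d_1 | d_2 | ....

rank_ℚ(R)=1; free=2−1=1
SNF(R) diag = [2] → torsion [2]

Answer: M ≅ ℤ^1 ⊕ ℤ/2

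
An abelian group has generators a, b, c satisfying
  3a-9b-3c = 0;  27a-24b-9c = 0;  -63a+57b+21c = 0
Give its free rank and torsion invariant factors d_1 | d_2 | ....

rank_ℚ(R)=3; free=3−3=0
SNF(R) diag = [3, 3, 6] → torsion [3, 3, 6]

Answer: M ≅ ℤ/3 ⊕ ℤ/3 ⊕ ℤ/6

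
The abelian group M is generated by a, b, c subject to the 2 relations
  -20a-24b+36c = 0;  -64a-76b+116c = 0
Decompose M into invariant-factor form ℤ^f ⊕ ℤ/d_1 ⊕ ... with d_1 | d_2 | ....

rank_ℚ(R)=2; free=3−2=1
SNF(R) diag = [4, 4] → torsion [4, 4]

Answer: M ≅ ℤ^1 ⊕ ℤ/4 ⊕ ℤ/4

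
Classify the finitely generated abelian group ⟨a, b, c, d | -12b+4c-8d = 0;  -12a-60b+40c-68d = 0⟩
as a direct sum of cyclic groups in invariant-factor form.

Answer: M ≅ ℤ^2 ⊕ ℤ/4 ⊕ ℤ/12

Derivation:
rank_ℚ(R)=2; free=4−2=2
SNF(R) diag = [4, 12] → torsion [4, 12]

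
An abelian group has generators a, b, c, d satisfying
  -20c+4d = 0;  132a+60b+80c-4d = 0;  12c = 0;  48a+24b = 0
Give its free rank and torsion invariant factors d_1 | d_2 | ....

rank_ℚ(R)=4; free=4−4=0
SNF(R) diag = [4, 12, 12, 24] → torsion [4, 12, 12, 24]

Answer: M ≅ ℤ/4 ⊕ ℤ/12 ⊕ ℤ/12 ⊕ ℤ/24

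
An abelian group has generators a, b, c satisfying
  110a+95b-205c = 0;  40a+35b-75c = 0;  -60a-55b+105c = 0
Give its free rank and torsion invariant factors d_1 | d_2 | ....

Answer: M ≅ ℤ/5 ⊕ ℤ/10 ⊕ ℤ/10

Derivation:
rank_ℚ(R)=3; free=3−3=0
SNF(R) diag = [5, 10, 10] → torsion [5, 10, 10]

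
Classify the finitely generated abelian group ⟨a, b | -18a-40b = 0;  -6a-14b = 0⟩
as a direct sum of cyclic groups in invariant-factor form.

rank_ℚ(R)=2; free=2−2=0
SNF(R) diag = [2, 6] → torsion [2, 6]

Answer: M ≅ ℤ/2 ⊕ ℤ/6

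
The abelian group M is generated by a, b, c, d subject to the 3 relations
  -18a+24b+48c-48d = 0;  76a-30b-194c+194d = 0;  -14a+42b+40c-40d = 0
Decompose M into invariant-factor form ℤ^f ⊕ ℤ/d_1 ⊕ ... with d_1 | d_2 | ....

rank_ℚ(R)=3; free=4−3=1
SNF(R) diag = [2, 6, 18] → torsion [2, 6, 18]

Answer: M ≅ ℤ^1 ⊕ ℤ/2 ⊕ ℤ/6 ⊕ ℤ/18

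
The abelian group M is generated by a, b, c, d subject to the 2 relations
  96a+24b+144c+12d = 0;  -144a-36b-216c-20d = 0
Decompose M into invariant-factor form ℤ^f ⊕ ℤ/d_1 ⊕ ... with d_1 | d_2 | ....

rank_ℚ(R)=2; free=4−2=2
SNF(R) diag = [4, 12] → torsion [4, 12]

Answer: M ≅ ℤ^2 ⊕ ℤ/4 ⊕ ℤ/12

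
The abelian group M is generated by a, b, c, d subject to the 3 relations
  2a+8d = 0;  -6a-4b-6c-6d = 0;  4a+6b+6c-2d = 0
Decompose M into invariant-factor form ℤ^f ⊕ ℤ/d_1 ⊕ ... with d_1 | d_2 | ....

rank_ℚ(R)=3; free=4−3=1
SNF(R) diag = [2, 2, 6] → torsion [2, 2, 6]

Answer: M ≅ ℤ^1 ⊕ ℤ/2 ⊕ ℤ/2 ⊕ ℤ/6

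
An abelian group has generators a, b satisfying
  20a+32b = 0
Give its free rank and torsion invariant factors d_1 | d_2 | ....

Answer: M ≅ ℤ^1 ⊕ ℤ/4

Derivation:
rank_ℚ(R)=1; free=2−1=1
SNF(R) diag = [4] → torsion [4]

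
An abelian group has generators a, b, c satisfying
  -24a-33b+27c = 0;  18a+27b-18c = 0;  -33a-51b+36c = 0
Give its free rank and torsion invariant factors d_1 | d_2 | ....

Answer: M ≅ ℤ/3 ⊕ ℤ/9 ⊕ ℤ/9

Derivation:
rank_ℚ(R)=3; free=3−3=0
SNF(R) diag = [3, 9, 9] → torsion [3, 9, 9]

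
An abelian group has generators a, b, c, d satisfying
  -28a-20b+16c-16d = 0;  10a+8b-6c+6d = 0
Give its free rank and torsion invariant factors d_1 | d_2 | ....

rank_ℚ(R)=2; free=4−2=2
SNF(R) diag = [2, 4] → torsion [2, 4]

Answer: M ≅ ℤ^2 ⊕ ℤ/2 ⊕ ℤ/4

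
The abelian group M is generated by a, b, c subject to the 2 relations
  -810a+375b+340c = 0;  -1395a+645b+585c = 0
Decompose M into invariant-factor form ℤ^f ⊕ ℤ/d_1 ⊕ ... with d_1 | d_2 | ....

Answer: M ≅ ℤ^1 ⊕ ℤ/5 ⊕ ℤ/15

Derivation:
rank_ℚ(R)=2; free=3−2=1
SNF(R) diag = [5, 15] → torsion [5, 15]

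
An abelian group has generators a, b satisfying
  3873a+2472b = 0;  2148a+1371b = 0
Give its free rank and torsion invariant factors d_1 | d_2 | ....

Answer: M ≅ ℤ/3 ⊕ ℤ/9

Derivation:
rank_ℚ(R)=2; free=2−2=0
SNF(R) diag = [3, 9] → torsion [3, 9]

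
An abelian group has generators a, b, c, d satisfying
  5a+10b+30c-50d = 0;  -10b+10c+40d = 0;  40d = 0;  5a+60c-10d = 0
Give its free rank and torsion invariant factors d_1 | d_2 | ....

Answer: M ≅ ℤ/5 ⊕ ℤ/10 ⊕ ℤ/20 ⊕ ℤ/40

Derivation:
rank_ℚ(R)=4; free=4−4=0
SNF(R) diag = [5, 10, 20, 40] → torsion [5, 10, 20, 40]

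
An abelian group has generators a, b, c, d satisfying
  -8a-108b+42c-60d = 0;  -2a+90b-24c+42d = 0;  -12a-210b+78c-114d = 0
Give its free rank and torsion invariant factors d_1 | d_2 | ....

Answer: M ≅ ℤ^1 ⊕ ℤ/2 ⊕ ℤ/6 ⊕ ℤ/6

Derivation:
rank_ℚ(R)=3; free=4−3=1
SNF(R) diag = [2, 6, 6] → torsion [2, 6, 6]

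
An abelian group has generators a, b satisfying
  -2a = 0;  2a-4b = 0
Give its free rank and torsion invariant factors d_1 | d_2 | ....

rank_ℚ(R)=2; free=2−2=0
SNF(R) diag = [2, 4] → torsion [2, 4]

Answer: M ≅ ℤ/2 ⊕ ℤ/4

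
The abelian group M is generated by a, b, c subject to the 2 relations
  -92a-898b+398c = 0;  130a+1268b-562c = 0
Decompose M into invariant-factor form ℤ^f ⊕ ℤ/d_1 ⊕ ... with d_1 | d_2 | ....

rank_ℚ(R)=2; free=3−2=1
SNF(R) diag = [2, 6] → torsion [2, 6]

Answer: M ≅ ℤ^1 ⊕ ℤ/2 ⊕ ℤ/6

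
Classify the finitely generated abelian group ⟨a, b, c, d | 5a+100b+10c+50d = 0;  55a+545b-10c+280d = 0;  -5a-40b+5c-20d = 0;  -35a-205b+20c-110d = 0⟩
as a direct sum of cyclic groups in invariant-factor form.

Answer: M ≅ ℤ/5 ⊕ ℤ/15 ⊕ ℤ/15 ⊕ ℤ/30

Derivation:
rank_ℚ(R)=4; free=4−4=0
SNF(R) diag = [5, 15, 15, 30] → torsion [5, 15, 15, 30]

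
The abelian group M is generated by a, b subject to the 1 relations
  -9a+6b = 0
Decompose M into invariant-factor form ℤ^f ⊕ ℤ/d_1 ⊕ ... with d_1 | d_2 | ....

Answer: M ≅ ℤ^1 ⊕ ℤ/3

Derivation:
rank_ℚ(R)=1; free=2−1=1
SNF(R) diag = [3] → torsion [3]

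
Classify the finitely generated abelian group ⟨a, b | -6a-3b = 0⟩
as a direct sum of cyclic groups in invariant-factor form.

rank_ℚ(R)=1; free=2−1=1
SNF(R) diag = [3] → torsion [3]

Answer: M ≅ ℤ^1 ⊕ ℤ/3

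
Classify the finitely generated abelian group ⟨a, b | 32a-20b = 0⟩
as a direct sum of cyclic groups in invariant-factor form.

rank_ℚ(R)=1; free=2−1=1
SNF(R) diag = [4] → torsion [4]

Answer: M ≅ ℤ^1 ⊕ ℤ/4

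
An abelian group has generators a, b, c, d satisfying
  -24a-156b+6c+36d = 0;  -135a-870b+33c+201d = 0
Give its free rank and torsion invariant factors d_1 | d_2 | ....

Answer: M ≅ ℤ^2 ⊕ ℤ/3 ⊕ ℤ/6

Derivation:
rank_ℚ(R)=2; free=4−2=2
SNF(R) diag = [3, 6] → torsion [3, 6]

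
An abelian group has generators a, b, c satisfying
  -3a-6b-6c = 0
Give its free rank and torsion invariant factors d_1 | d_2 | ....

rank_ℚ(R)=1; free=3−1=2
SNF(R) diag = [3] → torsion [3]

Answer: M ≅ ℤ^2 ⊕ ℤ/3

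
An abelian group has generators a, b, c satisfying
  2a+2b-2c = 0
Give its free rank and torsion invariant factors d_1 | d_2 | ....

Answer: M ≅ ℤ^2 ⊕ ℤ/2

Derivation:
rank_ℚ(R)=1; free=3−1=2
SNF(R) diag = [2] → torsion [2]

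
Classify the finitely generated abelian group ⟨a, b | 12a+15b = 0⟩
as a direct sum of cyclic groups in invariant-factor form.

Answer: M ≅ ℤ^1 ⊕ ℤ/3

Derivation:
rank_ℚ(R)=1; free=2−1=1
SNF(R) diag = [3] → torsion [3]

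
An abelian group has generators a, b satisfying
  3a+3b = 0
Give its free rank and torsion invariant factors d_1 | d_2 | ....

Answer: M ≅ ℤ^1 ⊕ ℤ/3

Derivation:
rank_ℚ(R)=1; free=2−1=1
SNF(R) diag = [3] → torsion [3]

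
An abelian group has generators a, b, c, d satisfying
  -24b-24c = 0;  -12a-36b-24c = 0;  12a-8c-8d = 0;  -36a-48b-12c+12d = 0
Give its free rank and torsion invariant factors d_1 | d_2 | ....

Answer: M ≅ ℤ/4 ⊕ ℤ/12 ⊕ ℤ/12 ⊕ ℤ/24

Derivation:
rank_ℚ(R)=4; free=4−4=0
SNF(R) diag = [4, 12, 12, 24] → torsion [4, 12, 12, 24]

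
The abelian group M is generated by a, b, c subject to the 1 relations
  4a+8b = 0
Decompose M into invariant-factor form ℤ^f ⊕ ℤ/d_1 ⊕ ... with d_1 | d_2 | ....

rank_ℚ(R)=1; free=3−1=2
SNF(R) diag = [4] → torsion [4]

Answer: M ≅ ℤ^2 ⊕ ℤ/4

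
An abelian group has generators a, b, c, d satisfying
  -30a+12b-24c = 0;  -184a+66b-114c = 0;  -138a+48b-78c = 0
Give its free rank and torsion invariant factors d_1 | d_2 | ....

rank_ℚ(R)=3; free=4−3=1
SNF(R) diag = [2, 6, 18] → torsion [2, 6, 18]

Answer: M ≅ ℤ^1 ⊕ ℤ/2 ⊕ ℤ/6 ⊕ ℤ/18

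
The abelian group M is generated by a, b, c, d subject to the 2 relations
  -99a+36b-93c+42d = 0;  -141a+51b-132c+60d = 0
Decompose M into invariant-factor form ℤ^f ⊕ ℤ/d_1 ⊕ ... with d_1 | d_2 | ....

rank_ℚ(R)=2; free=4−2=2
SNF(R) diag = [3, 3] → torsion [3, 3]

Answer: M ≅ ℤ^2 ⊕ ℤ/3 ⊕ ℤ/3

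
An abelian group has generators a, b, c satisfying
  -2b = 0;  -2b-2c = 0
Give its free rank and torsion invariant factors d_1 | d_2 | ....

Answer: M ≅ ℤ^1 ⊕ ℤ/2 ⊕ ℤ/2

Derivation:
rank_ℚ(R)=2; free=3−2=1
SNF(R) diag = [2, 2] → torsion [2, 2]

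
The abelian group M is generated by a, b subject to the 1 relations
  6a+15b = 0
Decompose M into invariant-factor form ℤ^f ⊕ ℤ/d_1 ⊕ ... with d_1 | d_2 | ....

rank_ℚ(R)=1; free=2−1=1
SNF(R) diag = [3] → torsion [3]

Answer: M ≅ ℤ^1 ⊕ ℤ/3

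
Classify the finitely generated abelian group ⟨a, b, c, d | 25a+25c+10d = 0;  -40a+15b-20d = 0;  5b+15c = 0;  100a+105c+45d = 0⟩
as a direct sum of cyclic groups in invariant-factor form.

Answer: M ≅ ℤ/5 ⊕ ℤ/5 ⊕ ℤ/5 ⊕ ℤ/5

Derivation:
rank_ℚ(R)=4; free=4−4=0
SNF(R) diag = [5, 5, 5, 5] → torsion [5, 5, 5, 5]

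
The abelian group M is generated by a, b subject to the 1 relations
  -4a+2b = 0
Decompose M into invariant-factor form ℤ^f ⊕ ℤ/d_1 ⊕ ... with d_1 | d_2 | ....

rank_ℚ(R)=1; free=2−1=1
SNF(R) diag = [2] → torsion [2]

Answer: M ≅ ℤ^1 ⊕ ℤ/2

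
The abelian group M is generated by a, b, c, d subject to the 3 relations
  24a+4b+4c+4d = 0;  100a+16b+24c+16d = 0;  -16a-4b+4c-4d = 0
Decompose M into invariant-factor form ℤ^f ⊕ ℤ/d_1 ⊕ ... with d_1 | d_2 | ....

rank_ℚ(R)=3; free=4−3=1
SNF(R) diag = [4, 4, 8] → torsion [4, 4, 8]

Answer: M ≅ ℤ^1 ⊕ ℤ/4 ⊕ ℤ/4 ⊕ ℤ/8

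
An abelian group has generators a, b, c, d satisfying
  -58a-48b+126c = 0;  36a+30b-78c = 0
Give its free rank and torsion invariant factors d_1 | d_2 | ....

Answer: M ≅ ℤ^2 ⊕ ℤ/2 ⊕ ℤ/6

Derivation:
rank_ℚ(R)=2; free=4−2=2
SNF(R) diag = [2, 6] → torsion [2, 6]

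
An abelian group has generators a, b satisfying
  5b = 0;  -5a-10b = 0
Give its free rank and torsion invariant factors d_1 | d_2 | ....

Answer: M ≅ ℤ/5 ⊕ ℤ/5

Derivation:
rank_ℚ(R)=2; free=2−2=0
SNF(R) diag = [5, 5] → torsion [5, 5]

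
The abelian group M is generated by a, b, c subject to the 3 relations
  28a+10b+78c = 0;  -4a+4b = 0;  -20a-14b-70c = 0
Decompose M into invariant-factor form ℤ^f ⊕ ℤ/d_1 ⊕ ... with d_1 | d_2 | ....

Answer: M ≅ ℤ/2 ⊕ ℤ/4 ⊕ ℤ/4

Derivation:
rank_ℚ(R)=3; free=3−3=0
SNF(R) diag = [2, 4, 4] → torsion [2, 4, 4]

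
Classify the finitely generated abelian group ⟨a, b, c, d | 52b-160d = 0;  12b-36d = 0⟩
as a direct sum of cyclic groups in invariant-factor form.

rank_ℚ(R)=2; free=4−2=2
SNF(R) diag = [4, 12] → torsion [4, 12]

Answer: M ≅ ℤ^2 ⊕ ℤ/4 ⊕ ℤ/12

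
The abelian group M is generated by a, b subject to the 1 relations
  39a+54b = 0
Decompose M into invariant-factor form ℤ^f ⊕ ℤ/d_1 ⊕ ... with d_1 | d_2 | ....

rank_ℚ(R)=1; free=2−1=1
SNF(R) diag = [3] → torsion [3]

Answer: M ≅ ℤ^1 ⊕ ℤ/3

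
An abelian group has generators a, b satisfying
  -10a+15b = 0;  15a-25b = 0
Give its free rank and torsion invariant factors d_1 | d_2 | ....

Answer: M ≅ ℤ/5 ⊕ ℤ/5

Derivation:
rank_ℚ(R)=2; free=2−2=0
SNF(R) diag = [5, 5] → torsion [5, 5]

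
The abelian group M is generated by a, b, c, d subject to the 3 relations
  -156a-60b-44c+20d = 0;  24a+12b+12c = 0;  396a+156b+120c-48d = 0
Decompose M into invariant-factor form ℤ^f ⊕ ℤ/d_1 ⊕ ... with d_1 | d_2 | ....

rank_ℚ(R)=3; free=4−3=1
SNF(R) diag = [4, 12, 12] → torsion [4, 12, 12]

Answer: M ≅ ℤ^1 ⊕ ℤ/4 ⊕ ℤ/12 ⊕ ℤ/12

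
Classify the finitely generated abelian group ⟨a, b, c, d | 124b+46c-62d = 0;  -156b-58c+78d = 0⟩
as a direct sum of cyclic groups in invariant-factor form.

rank_ℚ(R)=2; free=4−2=2
SNF(R) diag = [2, 4] → torsion [2, 4]

Answer: M ≅ ℤ^2 ⊕ ℤ/2 ⊕ ℤ/4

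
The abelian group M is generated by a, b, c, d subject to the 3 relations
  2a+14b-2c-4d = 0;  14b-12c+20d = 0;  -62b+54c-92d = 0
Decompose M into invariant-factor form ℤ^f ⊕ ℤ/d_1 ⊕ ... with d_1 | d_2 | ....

Answer: M ≅ ℤ^1 ⊕ ℤ/2 ⊕ ℤ/2 ⊕ ℤ/6

Derivation:
rank_ℚ(R)=3; free=4−3=1
SNF(R) diag = [2, 2, 6] → torsion [2, 2, 6]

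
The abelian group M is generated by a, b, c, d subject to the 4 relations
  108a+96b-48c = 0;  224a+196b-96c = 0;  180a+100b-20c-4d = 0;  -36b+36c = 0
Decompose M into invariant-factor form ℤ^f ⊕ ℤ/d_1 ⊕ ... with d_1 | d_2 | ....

Answer: M ≅ ℤ/4 ⊕ ℤ/4 ⊕ ℤ/12 ⊕ ℤ/36

Derivation:
rank_ℚ(R)=4; free=4−4=0
SNF(R) diag = [4, 4, 12, 36] → torsion [4, 4, 12, 36]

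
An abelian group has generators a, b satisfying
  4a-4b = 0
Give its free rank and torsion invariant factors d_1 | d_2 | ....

rank_ℚ(R)=1; free=2−1=1
SNF(R) diag = [4] → torsion [4]

Answer: M ≅ ℤ^1 ⊕ ℤ/4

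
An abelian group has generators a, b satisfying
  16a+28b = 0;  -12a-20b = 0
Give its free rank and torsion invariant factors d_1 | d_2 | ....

rank_ℚ(R)=2; free=2−2=0
SNF(R) diag = [4, 4] → torsion [4, 4]

Answer: M ≅ ℤ/4 ⊕ ℤ/4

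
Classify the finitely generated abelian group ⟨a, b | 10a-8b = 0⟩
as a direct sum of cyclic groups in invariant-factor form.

Answer: M ≅ ℤ^1 ⊕ ℤ/2

Derivation:
rank_ℚ(R)=1; free=2−1=1
SNF(R) diag = [2] → torsion [2]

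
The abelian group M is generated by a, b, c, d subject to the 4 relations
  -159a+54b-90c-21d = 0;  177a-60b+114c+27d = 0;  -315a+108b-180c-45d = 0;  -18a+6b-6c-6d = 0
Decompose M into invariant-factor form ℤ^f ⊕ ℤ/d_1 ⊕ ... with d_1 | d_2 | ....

Answer: M ≅ ℤ/3 ⊕ ℤ/6 ⊕ ℤ/18 ⊕ ℤ/36

Derivation:
rank_ℚ(R)=4; free=4−4=0
SNF(R) diag = [3, 6, 18, 36] → torsion [3, 6, 18, 36]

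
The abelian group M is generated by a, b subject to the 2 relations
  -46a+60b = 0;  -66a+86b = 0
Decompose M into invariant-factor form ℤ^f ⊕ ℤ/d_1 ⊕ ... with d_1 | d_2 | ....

Answer: M ≅ ℤ/2 ⊕ ℤ/2

Derivation:
rank_ℚ(R)=2; free=2−2=0
SNF(R) diag = [2, 2] → torsion [2, 2]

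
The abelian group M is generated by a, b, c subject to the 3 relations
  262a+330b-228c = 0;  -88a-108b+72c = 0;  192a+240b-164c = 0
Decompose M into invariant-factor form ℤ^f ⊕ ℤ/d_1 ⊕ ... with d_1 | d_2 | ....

Answer: M ≅ ℤ/2 ⊕ ℤ/4 ⊕ ℤ/12

Derivation:
rank_ℚ(R)=3; free=3−3=0
SNF(R) diag = [2, 4, 12] → torsion [2, 4, 12]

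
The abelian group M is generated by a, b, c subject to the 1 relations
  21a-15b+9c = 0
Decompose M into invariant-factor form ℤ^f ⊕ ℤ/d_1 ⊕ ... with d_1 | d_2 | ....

Answer: M ≅ ℤ^2 ⊕ ℤ/3

Derivation:
rank_ℚ(R)=1; free=3−1=2
SNF(R) diag = [3] → torsion [3]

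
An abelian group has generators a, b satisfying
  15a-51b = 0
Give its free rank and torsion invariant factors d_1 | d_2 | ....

Answer: M ≅ ℤ^1 ⊕ ℤ/3

Derivation:
rank_ℚ(R)=1; free=2−1=1
SNF(R) diag = [3] → torsion [3]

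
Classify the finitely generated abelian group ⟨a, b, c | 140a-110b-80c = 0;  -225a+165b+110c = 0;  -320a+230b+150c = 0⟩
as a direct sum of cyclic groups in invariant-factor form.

Answer: M ≅ ℤ/5 ⊕ ℤ/10 ⊕ ℤ/30

Derivation:
rank_ℚ(R)=3; free=3−3=0
SNF(R) diag = [5, 10, 30] → torsion [5, 10, 30]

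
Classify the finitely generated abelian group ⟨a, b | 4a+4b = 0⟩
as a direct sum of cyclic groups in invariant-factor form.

Answer: M ≅ ℤ^1 ⊕ ℤ/4

Derivation:
rank_ℚ(R)=1; free=2−1=1
SNF(R) diag = [4] → torsion [4]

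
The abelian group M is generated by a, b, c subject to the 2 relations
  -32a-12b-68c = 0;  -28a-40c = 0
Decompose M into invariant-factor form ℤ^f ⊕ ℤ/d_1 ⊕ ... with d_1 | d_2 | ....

Answer: M ≅ ℤ^1 ⊕ ℤ/4 ⊕ ℤ/12

Derivation:
rank_ℚ(R)=2; free=3−2=1
SNF(R) diag = [4, 12] → torsion [4, 12]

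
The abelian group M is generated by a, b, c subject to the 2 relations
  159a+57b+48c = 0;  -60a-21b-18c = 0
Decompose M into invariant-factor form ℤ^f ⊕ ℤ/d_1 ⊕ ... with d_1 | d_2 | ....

Answer: M ≅ ℤ^1 ⊕ ℤ/3 ⊕ ℤ/3

Derivation:
rank_ℚ(R)=2; free=3−2=1
SNF(R) diag = [3, 3] → torsion [3, 3]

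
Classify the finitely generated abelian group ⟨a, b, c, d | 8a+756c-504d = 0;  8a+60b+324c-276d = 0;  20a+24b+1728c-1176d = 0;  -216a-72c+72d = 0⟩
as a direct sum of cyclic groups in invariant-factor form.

rank_ℚ(R)=4; free=4−4=0
SNF(R) diag = [4, 12, 36, 72] → torsion [4, 12, 36, 72]

Answer: M ≅ ℤ/4 ⊕ ℤ/12 ⊕ ℤ/36 ⊕ ℤ/72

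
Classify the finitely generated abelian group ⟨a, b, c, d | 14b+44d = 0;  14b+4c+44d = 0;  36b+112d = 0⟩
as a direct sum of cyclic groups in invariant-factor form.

rank_ℚ(R)=3; free=4−3=1
SNF(R) diag = [2, 4, 8] → torsion [2, 4, 8]

Answer: M ≅ ℤ^1 ⊕ ℤ/2 ⊕ ℤ/4 ⊕ ℤ/8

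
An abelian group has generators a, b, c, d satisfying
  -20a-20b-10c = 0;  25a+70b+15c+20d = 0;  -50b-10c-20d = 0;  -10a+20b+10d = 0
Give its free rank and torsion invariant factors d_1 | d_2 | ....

Answer: M ≅ ℤ/5 ⊕ ℤ/10 ⊕ ℤ/10 ⊕ ℤ/30

Derivation:
rank_ℚ(R)=4; free=4−4=0
SNF(R) diag = [5, 10, 10, 30] → torsion [5, 10, 10, 30]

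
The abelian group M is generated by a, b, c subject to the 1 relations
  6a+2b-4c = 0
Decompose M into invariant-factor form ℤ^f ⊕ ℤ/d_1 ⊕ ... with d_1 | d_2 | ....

rank_ℚ(R)=1; free=3−1=2
SNF(R) diag = [2] → torsion [2]

Answer: M ≅ ℤ^2 ⊕ ℤ/2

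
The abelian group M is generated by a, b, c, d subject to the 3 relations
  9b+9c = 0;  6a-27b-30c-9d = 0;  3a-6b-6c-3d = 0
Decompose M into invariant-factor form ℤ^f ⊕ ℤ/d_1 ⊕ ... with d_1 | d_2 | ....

rank_ℚ(R)=3; free=4−3=1
SNF(R) diag = [3, 3, 9] → torsion [3, 3, 9]

Answer: M ≅ ℤ^1 ⊕ ℤ/3 ⊕ ℤ/3 ⊕ ℤ/9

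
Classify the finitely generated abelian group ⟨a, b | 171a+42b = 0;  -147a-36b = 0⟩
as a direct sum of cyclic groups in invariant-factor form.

rank_ℚ(R)=2; free=2−2=0
SNF(R) diag = [3, 6] → torsion [3, 6]

Answer: M ≅ ℤ/3 ⊕ ℤ/6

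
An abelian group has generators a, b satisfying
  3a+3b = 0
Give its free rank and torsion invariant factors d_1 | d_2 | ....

rank_ℚ(R)=1; free=2−1=1
SNF(R) diag = [3] → torsion [3]

Answer: M ≅ ℤ^1 ⊕ ℤ/3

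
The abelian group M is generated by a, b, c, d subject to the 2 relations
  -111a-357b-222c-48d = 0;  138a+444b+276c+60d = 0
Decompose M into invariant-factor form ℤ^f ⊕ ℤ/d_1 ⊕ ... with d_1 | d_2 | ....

Answer: M ≅ ℤ^2 ⊕ ℤ/3 ⊕ ℤ/6

Derivation:
rank_ℚ(R)=2; free=4−2=2
SNF(R) diag = [3, 6] → torsion [3, 6]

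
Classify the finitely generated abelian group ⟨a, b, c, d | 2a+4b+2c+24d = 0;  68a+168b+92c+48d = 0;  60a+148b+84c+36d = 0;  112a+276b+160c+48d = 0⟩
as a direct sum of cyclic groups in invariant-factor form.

Answer: M ≅ ℤ/2 ⊕ ℤ/4 ⊕ ℤ/12 ⊕ ℤ/24

Derivation:
rank_ℚ(R)=4; free=4−4=0
SNF(R) diag = [2, 4, 12, 24] → torsion [2, 4, 12, 24]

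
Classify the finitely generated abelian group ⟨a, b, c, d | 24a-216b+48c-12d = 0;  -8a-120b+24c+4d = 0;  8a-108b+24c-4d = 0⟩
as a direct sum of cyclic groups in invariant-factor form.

Answer: M ≅ ℤ^1 ⊕ ℤ/4 ⊕ ℤ/12 ⊕ ℤ/24

Derivation:
rank_ℚ(R)=3; free=4−3=1
SNF(R) diag = [4, 12, 24] → torsion [4, 12, 24]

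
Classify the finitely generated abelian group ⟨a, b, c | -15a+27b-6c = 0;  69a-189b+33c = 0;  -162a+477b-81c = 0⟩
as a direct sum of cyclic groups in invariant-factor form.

rank_ℚ(R)=3; free=3−3=0
SNF(R) diag = [3, 9, 27] → torsion [3, 9, 27]

Answer: M ≅ ℤ/3 ⊕ ℤ/9 ⊕ ℤ/27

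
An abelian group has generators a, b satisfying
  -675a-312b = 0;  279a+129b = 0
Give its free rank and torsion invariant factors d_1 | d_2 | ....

Answer: M ≅ ℤ/3 ⊕ ℤ/9

Derivation:
rank_ℚ(R)=2; free=2−2=0
SNF(R) diag = [3, 9] → torsion [3, 9]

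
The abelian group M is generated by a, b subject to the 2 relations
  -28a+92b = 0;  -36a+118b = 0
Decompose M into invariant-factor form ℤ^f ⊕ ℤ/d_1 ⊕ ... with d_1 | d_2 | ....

rank_ℚ(R)=2; free=2−2=0
SNF(R) diag = [2, 4] → torsion [2, 4]

Answer: M ≅ ℤ/2 ⊕ ℤ/4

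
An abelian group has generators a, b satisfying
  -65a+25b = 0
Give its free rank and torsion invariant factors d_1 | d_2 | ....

rank_ℚ(R)=1; free=2−1=1
SNF(R) diag = [5] → torsion [5]

Answer: M ≅ ℤ^1 ⊕ ℤ/5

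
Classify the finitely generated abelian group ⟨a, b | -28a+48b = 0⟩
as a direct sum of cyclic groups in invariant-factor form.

rank_ℚ(R)=1; free=2−1=1
SNF(R) diag = [4] → torsion [4]

Answer: M ≅ ℤ^1 ⊕ ℤ/4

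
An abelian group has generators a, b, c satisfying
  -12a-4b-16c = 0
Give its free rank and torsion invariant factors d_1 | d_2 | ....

rank_ℚ(R)=1; free=3−1=2
SNF(R) diag = [4] → torsion [4]

Answer: M ≅ ℤ^2 ⊕ ℤ/4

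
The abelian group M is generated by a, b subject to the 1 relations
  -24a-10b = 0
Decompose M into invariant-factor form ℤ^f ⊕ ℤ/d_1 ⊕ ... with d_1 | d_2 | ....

rank_ℚ(R)=1; free=2−1=1
SNF(R) diag = [2] → torsion [2]

Answer: M ≅ ℤ^1 ⊕ ℤ/2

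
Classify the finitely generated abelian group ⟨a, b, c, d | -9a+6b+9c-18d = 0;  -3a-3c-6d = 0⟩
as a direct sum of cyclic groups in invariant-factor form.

rank_ℚ(R)=2; free=4−2=2
SNF(R) diag = [3, 6] → torsion [3, 6]

Answer: M ≅ ℤ^2 ⊕ ℤ/3 ⊕ ℤ/6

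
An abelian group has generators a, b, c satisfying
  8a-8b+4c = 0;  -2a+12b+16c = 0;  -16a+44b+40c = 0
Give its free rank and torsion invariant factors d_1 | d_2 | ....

Answer: M ≅ ℤ/2 ⊕ ℤ/4 ⊕ ℤ/4

Derivation:
rank_ℚ(R)=3; free=3−3=0
SNF(R) diag = [2, 4, 4] → torsion [2, 4, 4]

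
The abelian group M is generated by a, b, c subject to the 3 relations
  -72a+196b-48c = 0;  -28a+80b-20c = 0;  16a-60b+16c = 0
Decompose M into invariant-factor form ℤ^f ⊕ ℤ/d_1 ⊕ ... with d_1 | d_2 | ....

Answer: M ≅ ℤ/4 ⊕ ℤ/4 ⊕ ℤ/8

Derivation:
rank_ℚ(R)=3; free=3−3=0
SNF(R) diag = [4, 4, 8] → torsion [4, 4, 8]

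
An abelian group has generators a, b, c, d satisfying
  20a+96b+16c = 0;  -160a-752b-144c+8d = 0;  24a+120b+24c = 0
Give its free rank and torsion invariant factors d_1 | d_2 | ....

Answer: M ≅ ℤ^1 ⊕ ℤ/4 ⊕ ℤ/8 ⊕ ℤ/24

Derivation:
rank_ℚ(R)=3; free=4−3=1
SNF(R) diag = [4, 8, 24] → torsion [4, 8, 24]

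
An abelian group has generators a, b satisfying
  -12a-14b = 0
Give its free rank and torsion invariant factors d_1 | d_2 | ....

Answer: M ≅ ℤ^1 ⊕ ℤ/2

Derivation:
rank_ℚ(R)=1; free=2−1=1
SNF(R) diag = [2] → torsion [2]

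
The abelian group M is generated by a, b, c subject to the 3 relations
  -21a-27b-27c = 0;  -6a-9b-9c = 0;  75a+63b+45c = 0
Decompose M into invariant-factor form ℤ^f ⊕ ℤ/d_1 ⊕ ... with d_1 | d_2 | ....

rank_ℚ(R)=3; free=3−3=0
SNF(R) diag = [3, 9, 18] → torsion [3, 9, 18]

Answer: M ≅ ℤ/3 ⊕ ℤ/9 ⊕ ℤ/18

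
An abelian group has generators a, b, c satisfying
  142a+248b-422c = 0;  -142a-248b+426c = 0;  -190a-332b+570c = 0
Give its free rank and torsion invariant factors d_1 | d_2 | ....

Answer: M ≅ ℤ/2 ⊕ ℤ/4 ⊕ ℤ/12

Derivation:
rank_ℚ(R)=3; free=3−3=0
SNF(R) diag = [2, 4, 12] → torsion [2, 4, 12]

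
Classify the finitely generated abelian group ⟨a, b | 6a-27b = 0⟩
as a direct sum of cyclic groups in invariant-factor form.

Answer: M ≅ ℤ^1 ⊕ ℤ/3

Derivation:
rank_ℚ(R)=1; free=2−1=1
SNF(R) diag = [3] → torsion [3]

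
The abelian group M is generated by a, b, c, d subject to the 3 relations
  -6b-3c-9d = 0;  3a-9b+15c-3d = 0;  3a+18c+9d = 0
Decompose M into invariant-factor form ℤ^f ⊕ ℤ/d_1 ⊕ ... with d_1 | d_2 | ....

Answer: M ≅ ℤ^1 ⊕ ℤ/3 ⊕ ℤ/3 ⊕ ℤ/3

Derivation:
rank_ℚ(R)=3; free=4−3=1
SNF(R) diag = [3, 3, 3] → torsion [3, 3, 3]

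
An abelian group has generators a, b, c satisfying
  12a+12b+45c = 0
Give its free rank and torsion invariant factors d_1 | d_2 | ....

Answer: M ≅ ℤ^2 ⊕ ℤ/3

Derivation:
rank_ℚ(R)=1; free=3−1=2
SNF(R) diag = [3] → torsion [3]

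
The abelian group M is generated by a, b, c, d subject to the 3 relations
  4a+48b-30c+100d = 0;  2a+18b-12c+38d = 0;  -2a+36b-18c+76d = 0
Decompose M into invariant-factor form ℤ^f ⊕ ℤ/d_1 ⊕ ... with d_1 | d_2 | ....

Answer: M ≅ ℤ^1 ⊕ ℤ/2 ⊕ ℤ/6 ⊕ ℤ/6

Derivation:
rank_ℚ(R)=3; free=4−3=1
SNF(R) diag = [2, 6, 6] → torsion [2, 6, 6]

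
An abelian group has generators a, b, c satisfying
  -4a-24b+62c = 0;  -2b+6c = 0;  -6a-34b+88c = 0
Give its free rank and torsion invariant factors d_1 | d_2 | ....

rank_ℚ(R)=3; free=3−3=0
SNF(R) diag = [2, 2, 2] → torsion [2, 2, 2]

Answer: M ≅ ℤ/2 ⊕ ℤ/2 ⊕ ℤ/2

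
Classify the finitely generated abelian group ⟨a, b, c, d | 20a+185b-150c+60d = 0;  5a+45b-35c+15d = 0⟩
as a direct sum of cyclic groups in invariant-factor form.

rank_ℚ(R)=2; free=4−2=2
SNF(R) diag = [5, 5] → torsion [5, 5]

Answer: M ≅ ℤ^2 ⊕ ℤ/5 ⊕ ℤ/5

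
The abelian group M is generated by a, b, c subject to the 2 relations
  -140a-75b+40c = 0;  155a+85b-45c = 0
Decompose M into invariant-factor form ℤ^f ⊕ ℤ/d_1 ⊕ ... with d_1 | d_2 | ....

Answer: M ≅ ℤ^1 ⊕ ℤ/5 ⊕ ℤ/5

Derivation:
rank_ℚ(R)=2; free=3−2=1
SNF(R) diag = [5, 5] → torsion [5, 5]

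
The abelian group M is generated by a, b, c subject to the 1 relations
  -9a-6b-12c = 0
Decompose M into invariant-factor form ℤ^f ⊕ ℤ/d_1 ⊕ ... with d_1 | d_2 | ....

Answer: M ≅ ℤ^2 ⊕ ℤ/3

Derivation:
rank_ℚ(R)=1; free=3−1=2
SNF(R) diag = [3] → torsion [3]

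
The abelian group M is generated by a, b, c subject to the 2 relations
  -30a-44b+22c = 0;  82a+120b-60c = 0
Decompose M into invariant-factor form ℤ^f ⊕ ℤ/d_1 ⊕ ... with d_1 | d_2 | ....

rank_ℚ(R)=2; free=3−2=1
SNF(R) diag = [2, 2] → torsion [2, 2]

Answer: M ≅ ℤ^1 ⊕ ℤ/2 ⊕ ℤ/2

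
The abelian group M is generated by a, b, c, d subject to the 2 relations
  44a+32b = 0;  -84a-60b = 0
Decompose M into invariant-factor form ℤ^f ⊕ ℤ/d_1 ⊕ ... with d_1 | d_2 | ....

Answer: M ≅ ℤ^2 ⊕ ℤ/4 ⊕ ℤ/12

Derivation:
rank_ℚ(R)=2; free=4−2=2
SNF(R) diag = [4, 12] → torsion [4, 12]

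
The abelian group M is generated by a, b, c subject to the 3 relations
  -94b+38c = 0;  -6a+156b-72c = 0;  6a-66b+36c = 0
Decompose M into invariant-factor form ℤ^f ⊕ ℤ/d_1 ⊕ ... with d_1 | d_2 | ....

Answer: M ≅ ℤ/2 ⊕ ℤ/6 ⊕ ℤ/18

Derivation:
rank_ℚ(R)=3; free=3−3=0
SNF(R) diag = [2, 6, 18] → torsion [2, 6, 18]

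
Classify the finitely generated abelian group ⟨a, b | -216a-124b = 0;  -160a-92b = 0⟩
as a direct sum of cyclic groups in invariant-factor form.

rank_ℚ(R)=2; free=2−2=0
SNF(R) diag = [4, 8] → torsion [4, 8]

Answer: M ≅ ℤ/4 ⊕ ℤ/8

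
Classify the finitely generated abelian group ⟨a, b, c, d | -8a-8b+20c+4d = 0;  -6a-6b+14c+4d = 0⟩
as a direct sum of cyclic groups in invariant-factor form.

rank_ℚ(R)=2; free=4−2=2
SNF(R) diag = [2, 4] → torsion [2, 4]

Answer: M ≅ ℤ^2 ⊕ ℤ/2 ⊕ ℤ/4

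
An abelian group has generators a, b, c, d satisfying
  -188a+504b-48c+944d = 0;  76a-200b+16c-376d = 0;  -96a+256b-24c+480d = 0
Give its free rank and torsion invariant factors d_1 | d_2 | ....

rank_ℚ(R)=3; free=4−3=1
SNF(R) diag = [4, 8, 8] → torsion [4, 8, 8]

Answer: M ≅ ℤ^1 ⊕ ℤ/4 ⊕ ℤ/8 ⊕ ℤ/8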